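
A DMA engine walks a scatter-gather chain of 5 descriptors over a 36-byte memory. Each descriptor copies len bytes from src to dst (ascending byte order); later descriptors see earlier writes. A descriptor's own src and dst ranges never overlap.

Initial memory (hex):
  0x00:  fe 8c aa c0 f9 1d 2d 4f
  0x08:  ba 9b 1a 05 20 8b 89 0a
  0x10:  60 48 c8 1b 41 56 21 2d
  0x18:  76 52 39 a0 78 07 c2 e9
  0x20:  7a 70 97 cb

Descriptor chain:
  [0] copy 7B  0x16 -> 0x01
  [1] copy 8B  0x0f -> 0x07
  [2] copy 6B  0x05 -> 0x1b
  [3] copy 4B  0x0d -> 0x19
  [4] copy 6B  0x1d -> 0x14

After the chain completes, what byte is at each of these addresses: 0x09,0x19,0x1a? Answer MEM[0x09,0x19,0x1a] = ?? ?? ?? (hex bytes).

D0: mem[0x01..0x07] <- [21 2d 76 52 39 a0 78]
D1: mem[0x07..0x0e] <- [0a 60 48 c8 1b 41 56 21]
D2: mem[0x1b..0x20] <- [39 a0 0a 60 48 c8]
D3: mem[0x19..0x1c] <- [56 21 0a 60]
D4: mem[0x14..0x19] <- [0a 60 48 c8 70 97]
query mem[0x09]=0x48, mem[0x19]=0x97, mem[0x1a]=0x21

MEM[0x09,0x19,0x1a] = 48 97 21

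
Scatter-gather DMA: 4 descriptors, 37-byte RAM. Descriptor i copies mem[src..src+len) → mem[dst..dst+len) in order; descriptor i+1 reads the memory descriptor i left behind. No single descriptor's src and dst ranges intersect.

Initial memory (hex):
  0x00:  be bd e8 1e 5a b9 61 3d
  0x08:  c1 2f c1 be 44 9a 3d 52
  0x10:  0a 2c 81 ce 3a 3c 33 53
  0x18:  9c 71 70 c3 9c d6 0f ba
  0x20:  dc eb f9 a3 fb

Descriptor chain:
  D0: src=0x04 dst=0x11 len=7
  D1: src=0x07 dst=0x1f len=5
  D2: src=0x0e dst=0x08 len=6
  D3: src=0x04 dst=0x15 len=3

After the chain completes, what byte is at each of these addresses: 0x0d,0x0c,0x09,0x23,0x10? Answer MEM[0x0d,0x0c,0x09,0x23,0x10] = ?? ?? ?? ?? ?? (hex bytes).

#0 dst[0x11+7] := {0x5a,0xb9,0x61,0x3d,0xc1,0x2f,0xc1}
#1 dst[0x1f+5] := {0x3d,0xc1,0x2f,0xc1,0xbe}
#2 dst[0x08+6] := {0x3d,0x52,0x0a,0x5a,0xb9,0x61}
#3 dst[0x15+3] := {0x5a,0xb9,0x61}
query mem[0x0d]=0x61, mem[0x0c]=0xb9, mem[0x09]=0x52, mem[0x23]=0xbe, mem[0x10]=0x0a

MEM[0x0d,0x0c,0x09,0x23,0x10] = 61 b9 52 be 0a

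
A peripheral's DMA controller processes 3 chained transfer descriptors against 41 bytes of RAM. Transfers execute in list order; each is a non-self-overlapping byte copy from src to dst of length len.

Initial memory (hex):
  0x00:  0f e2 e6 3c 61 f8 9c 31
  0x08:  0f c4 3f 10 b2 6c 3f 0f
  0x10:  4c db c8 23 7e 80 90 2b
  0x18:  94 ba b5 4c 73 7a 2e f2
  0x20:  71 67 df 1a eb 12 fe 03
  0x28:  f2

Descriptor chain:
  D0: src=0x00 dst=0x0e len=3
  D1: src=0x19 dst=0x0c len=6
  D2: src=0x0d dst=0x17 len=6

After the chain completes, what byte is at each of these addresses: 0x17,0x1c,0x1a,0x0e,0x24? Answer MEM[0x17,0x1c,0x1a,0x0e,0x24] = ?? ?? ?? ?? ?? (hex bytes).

[0] 0x00->0x0e len=3 : 0f e2 e6
[1] 0x19->0x0c len=6 : ba b5 4c 73 7a 2e
[2] 0x0d->0x17 len=6 : b5 4c 73 7a 2e c8
query mem[0x17]=0xb5, mem[0x1c]=0xc8, mem[0x1a]=0x7a, mem[0x0e]=0x4c, mem[0x24]=0xeb

MEM[0x17,0x1c,0x1a,0x0e,0x24] = b5 c8 7a 4c eb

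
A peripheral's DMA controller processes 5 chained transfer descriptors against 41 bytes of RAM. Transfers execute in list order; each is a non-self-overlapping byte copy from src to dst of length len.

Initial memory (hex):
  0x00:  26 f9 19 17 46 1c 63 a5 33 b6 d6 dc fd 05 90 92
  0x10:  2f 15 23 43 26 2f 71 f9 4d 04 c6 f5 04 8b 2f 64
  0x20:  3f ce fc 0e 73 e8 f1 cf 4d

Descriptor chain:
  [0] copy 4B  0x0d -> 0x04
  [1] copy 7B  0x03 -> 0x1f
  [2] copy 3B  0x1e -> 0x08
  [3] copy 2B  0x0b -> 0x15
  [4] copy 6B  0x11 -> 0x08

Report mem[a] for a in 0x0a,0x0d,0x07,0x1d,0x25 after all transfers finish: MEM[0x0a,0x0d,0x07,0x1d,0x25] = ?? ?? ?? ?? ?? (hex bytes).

MEM[0x0a,0x0d,0x07,0x1d,0x25] = 43 fd 2f 8b b6

#0 dst[0x04+4] := {0x05,0x90,0x92,0x2f}
#1 dst[0x1f+7] := {0x17,0x05,0x90,0x92,0x2f,0x33,0xb6}
#2 dst[0x08+3] := {0x2f,0x17,0x05}
#3 dst[0x15+2] := {0xdc,0xfd}
#4 dst[0x08+6] := {0x15,0x23,0x43,0x26,0xdc,0xfd}
query mem[0x0a]=0x43, mem[0x0d]=0xfd, mem[0x07]=0x2f, mem[0x1d]=0x8b, mem[0x25]=0xb6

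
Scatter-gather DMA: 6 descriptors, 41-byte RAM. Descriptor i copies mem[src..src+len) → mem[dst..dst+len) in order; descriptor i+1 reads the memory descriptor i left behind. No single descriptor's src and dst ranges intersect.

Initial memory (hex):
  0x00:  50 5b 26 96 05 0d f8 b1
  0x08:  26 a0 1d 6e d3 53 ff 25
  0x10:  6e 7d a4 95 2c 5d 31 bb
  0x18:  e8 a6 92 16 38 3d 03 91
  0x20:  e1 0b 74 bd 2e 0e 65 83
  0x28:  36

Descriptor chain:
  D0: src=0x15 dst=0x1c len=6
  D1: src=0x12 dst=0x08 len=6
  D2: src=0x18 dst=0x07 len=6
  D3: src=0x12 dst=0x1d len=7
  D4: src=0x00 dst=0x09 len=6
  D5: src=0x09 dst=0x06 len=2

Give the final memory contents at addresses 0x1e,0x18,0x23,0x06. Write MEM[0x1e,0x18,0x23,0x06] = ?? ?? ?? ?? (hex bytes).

MEM[0x1e,0x18,0x23,0x06] = 95 e8 e8 50

#0 dst[0x1c+6] := {0x5d,0x31,0xbb,0xe8,0xa6,0x92}
#1 dst[0x08+6] := {0xa4,0x95,0x2c,0x5d,0x31,0xbb}
#2 dst[0x07+6] := {0xe8,0xa6,0x92,0x16,0x5d,0x31}
#3 dst[0x1d+7] := {0xa4,0x95,0x2c,0x5d,0x31,0xbb,0xe8}
#4 dst[0x09+6] := {0x50,0x5b,0x26,0x96,0x05,0x0d}
#5 dst[0x06+2] := {0x50,0x5b}
query mem[0x1e]=0x95, mem[0x18]=0xe8, mem[0x23]=0xe8, mem[0x06]=0x50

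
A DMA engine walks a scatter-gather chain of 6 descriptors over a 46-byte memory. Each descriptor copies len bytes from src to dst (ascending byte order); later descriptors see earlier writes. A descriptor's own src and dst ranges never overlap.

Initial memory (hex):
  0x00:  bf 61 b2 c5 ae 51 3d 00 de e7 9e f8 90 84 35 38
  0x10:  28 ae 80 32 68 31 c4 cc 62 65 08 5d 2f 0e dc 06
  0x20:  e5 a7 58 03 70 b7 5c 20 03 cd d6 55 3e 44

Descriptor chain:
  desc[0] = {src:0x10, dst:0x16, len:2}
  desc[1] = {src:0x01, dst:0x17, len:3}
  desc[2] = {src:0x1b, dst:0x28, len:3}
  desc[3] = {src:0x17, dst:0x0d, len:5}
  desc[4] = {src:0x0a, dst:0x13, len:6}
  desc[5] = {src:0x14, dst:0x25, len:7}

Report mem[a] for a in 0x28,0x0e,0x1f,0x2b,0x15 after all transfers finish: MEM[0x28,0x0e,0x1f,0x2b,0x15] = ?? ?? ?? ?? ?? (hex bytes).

MEM[0x28,0x0e,0x1f,0x2b,0x15] = b2 b2 06 08 90

[0] 0x10->0x16 len=2 : 28 ae
[1] 0x01->0x17 len=3 : 61 b2 c5
[2] 0x1b->0x28 len=3 : 5d 2f 0e
[3] 0x17->0x0d len=5 : 61 b2 c5 08 5d
[4] 0x0a->0x13 len=6 : 9e f8 90 61 b2 c5
[5] 0x14->0x25 len=7 : f8 90 61 b2 c5 c5 08
query mem[0x28]=0xb2, mem[0x0e]=0xb2, mem[0x1f]=0x06, mem[0x2b]=0x08, mem[0x15]=0x90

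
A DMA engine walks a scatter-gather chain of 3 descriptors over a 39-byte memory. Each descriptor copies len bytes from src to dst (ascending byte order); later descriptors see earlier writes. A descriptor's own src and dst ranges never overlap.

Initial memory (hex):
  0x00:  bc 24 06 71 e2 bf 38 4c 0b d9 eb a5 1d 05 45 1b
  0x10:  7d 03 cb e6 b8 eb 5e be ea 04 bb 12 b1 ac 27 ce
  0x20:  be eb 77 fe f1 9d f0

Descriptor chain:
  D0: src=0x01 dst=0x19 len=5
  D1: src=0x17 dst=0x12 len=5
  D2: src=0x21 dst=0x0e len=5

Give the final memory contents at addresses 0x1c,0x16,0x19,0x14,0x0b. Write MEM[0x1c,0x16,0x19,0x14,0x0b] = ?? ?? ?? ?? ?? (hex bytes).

#0 dst[0x19+5] := {0x24,0x06,0x71,0xe2,0xbf}
#1 dst[0x12+5] := {0xbe,0xea,0x24,0x06,0x71}
#2 dst[0x0e+5] := {0xeb,0x77,0xfe,0xf1,0x9d}
query mem[0x1c]=0xe2, mem[0x16]=0x71, mem[0x19]=0x24, mem[0x14]=0x24, mem[0x0b]=0xa5

MEM[0x1c,0x16,0x19,0x14,0x0b] = e2 71 24 24 a5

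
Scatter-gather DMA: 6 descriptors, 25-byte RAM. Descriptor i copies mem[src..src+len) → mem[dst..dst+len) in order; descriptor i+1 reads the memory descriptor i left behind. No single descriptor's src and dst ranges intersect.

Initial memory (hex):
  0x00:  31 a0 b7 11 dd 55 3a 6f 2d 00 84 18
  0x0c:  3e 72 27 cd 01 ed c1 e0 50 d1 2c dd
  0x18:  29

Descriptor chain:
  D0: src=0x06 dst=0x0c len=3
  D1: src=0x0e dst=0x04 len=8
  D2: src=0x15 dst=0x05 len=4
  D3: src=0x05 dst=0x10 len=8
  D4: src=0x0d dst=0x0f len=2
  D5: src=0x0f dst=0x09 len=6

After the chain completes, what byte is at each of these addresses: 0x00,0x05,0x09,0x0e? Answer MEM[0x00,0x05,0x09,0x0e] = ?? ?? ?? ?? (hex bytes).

D0: mem[0x0c..0x0e] <- [3a 6f 2d]
D1: mem[0x04..0x0b] <- [2d cd 01 ed c1 e0 50 d1]
D2: mem[0x05..0x08] <- [d1 2c dd 29]
D3: mem[0x10..0x17] <- [d1 2c dd 29 e0 50 d1 3a]
D4: mem[0x0f..0x10] <- [6f 2d]
D5: mem[0x09..0x0e] <- [6f 2d 2c dd 29 e0]
query mem[0x00]=0x31, mem[0x05]=0xd1, mem[0x09]=0x6f, mem[0x0e]=0xe0

MEM[0x00,0x05,0x09,0x0e] = 31 d1 6f e0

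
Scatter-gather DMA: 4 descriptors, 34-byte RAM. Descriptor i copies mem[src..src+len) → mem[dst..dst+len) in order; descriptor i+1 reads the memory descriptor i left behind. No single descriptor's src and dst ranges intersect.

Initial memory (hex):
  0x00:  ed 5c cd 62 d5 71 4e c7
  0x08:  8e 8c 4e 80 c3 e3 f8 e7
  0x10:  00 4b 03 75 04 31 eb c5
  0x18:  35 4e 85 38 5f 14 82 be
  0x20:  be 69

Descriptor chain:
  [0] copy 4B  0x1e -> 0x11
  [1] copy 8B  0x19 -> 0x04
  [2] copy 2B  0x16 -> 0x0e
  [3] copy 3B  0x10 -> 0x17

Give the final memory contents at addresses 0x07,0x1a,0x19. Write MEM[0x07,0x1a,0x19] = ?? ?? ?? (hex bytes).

#0 dst[0x11+4] := {0x82,0xbe,0xbe,0x69}
#1 dst[0x04+8] := {0x4e,0x85,0x38,0x5f,0x14,0x82,0xbe,0xbe}
#2 dst[0x0e+2] := {0xeb,0xc5}
#3 dst[0x17+3] := {0x00,0x82,0xbe}
query mem[0x07]=0x5f, mem[0x1a]=0x85, mem[0x19]=0xbe

MEM[0x07,0x1a,0x19] = 5f 85 be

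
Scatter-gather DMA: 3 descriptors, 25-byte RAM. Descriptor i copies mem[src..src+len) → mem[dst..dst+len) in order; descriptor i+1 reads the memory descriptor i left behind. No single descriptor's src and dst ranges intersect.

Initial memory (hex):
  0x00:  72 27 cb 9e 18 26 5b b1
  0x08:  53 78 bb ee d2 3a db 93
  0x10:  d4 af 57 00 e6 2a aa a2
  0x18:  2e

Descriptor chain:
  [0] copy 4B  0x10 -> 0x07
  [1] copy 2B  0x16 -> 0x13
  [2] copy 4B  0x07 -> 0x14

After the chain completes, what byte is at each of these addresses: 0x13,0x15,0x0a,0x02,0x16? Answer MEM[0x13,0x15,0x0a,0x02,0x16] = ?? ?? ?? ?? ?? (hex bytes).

  after D0: wrote 4B at 0x07 = d4af5700
  after D1: wrote 2B at 0x13 = aaa2
  after D2: wrote 4B at 0x14 = d4af5700
query mem[0x13]=0xaa, mem[0x15]=0xaf, mem[0x0a]=0x00, mem[0x02]=0xcb, mem[0x16]=0x57

MEM[0x13,0x15,0x0a,0x02,0x16] = aa af 00 cb 57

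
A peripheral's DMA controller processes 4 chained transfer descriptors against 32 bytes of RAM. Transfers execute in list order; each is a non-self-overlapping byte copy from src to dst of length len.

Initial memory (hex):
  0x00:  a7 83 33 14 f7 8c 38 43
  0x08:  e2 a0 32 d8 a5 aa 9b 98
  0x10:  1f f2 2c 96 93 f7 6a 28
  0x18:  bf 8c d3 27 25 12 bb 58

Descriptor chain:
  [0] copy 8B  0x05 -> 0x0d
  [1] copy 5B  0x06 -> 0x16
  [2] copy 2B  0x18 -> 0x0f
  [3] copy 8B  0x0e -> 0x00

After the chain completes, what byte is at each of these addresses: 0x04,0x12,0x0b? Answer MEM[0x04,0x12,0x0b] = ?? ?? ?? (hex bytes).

[0] 0x05->0x0d len=8 : 8c 38 43 e2 a0 32 d8 a5
[1] 0x06->0x16 len=5 : 38 43 e2 a0 32
[2] 0x18->0x0f len=2 : e2 a0
[3] 0x0e->0x00 len=8 : 38 e2 a0 a0 32 d8 a5 f7
query mem[0x04]=0x32, mem[0x12]=0x32, mem[0x0b]=0xd8

MEM[0x04,0x12,0x0b] = 32 32 d8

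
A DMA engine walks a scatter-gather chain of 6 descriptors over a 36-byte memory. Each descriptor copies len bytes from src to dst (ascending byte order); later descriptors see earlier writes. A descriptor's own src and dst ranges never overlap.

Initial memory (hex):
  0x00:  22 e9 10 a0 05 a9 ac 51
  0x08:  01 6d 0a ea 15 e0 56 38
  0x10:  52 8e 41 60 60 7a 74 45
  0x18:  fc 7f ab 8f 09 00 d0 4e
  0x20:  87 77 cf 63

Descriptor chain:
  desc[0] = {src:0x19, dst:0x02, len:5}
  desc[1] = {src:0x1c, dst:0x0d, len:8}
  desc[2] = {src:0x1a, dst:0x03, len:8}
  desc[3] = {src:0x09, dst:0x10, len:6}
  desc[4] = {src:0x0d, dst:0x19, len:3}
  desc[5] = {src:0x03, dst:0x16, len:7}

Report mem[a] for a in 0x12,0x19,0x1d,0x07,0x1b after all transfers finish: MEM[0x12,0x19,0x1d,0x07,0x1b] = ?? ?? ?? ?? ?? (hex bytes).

[0] 0x19->0x02 len=5 : 7f ab 8f 09 00
[1] 0x1c->0x0d len=8 : 09 00 d0 4e 87 77 cf 63
[2] 0x1a->0x03 len=8 : ab 8f 09 00 d0 4e 87 77
[3] 0x09->0x10 len=6 : 87 77 ea 15 09 00
[4] 0x0d->0x19 len=3 : 09 00 d0
[5] 0x03->0x16 len=7 : ab 8f 09 00 d0 4e 87
query mem[0x12]=0xea, mem[0x19]=0x00, mem[0x1d]=0x00, mem[0x07]=0xd0, mem[0x1b]=0x4e

MEM[0x12,0x19,0x1d,0x07,0x1b] = ea 00 00 d0 4e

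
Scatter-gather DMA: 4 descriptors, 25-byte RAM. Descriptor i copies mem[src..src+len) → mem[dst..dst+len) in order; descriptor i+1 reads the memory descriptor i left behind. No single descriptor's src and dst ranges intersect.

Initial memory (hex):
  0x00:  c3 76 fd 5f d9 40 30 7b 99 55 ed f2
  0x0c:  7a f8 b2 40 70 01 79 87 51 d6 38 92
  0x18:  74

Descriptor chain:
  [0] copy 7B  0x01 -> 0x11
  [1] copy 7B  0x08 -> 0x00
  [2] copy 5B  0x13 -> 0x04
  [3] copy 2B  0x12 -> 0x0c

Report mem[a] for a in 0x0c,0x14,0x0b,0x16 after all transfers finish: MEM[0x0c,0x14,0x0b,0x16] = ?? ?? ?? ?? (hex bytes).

[0] 0x01->0x11 len=7 : 76 fd 5f d9 40 30 7b
[1] 0x08->0x00 len=7 : 99 55 ed f2 7a f8 b2
[2] 0x13->0x04 len=5 : 5f d9 40 30 7b
[3] 0x12->0x0c len=2 : fd 5f
query mem[0x0c]=0xfd, mem[0x14]=0xd9, mem[0x0b]=0xf2, mem[0x16]=0x30

MEM[0x0c,0x14,0x0b,0x16] = fd d9 f2 30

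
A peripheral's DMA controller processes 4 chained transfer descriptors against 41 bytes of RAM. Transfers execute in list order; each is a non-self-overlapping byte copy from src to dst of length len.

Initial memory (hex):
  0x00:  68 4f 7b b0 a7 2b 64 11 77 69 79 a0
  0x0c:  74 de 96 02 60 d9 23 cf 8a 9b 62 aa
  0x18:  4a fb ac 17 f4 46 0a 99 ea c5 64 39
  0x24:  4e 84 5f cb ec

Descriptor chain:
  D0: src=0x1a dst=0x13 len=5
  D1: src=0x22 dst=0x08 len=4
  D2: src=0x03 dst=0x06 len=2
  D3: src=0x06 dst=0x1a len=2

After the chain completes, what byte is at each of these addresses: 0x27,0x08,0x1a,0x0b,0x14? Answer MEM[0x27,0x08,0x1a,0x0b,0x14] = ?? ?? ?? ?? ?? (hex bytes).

MEM[0x27,0x08,0x1a,0x0b,0x14] = cb 64 b0 84 17

  after D0: wrote 5B at 0x13 = ac17f4460a
  after D1: wrote 4B at 0x08 = 64394e84
  after D2: wrote 2B at 0x06 = b0a7
  after D3: wrote 2B at 0x1a = b0a7
query mem[0x27]=0xcb, mem[0x08]=0x64, mem[0x1a]=0xb0, mem[0x0b]=0x84, mem[0x14]=0x17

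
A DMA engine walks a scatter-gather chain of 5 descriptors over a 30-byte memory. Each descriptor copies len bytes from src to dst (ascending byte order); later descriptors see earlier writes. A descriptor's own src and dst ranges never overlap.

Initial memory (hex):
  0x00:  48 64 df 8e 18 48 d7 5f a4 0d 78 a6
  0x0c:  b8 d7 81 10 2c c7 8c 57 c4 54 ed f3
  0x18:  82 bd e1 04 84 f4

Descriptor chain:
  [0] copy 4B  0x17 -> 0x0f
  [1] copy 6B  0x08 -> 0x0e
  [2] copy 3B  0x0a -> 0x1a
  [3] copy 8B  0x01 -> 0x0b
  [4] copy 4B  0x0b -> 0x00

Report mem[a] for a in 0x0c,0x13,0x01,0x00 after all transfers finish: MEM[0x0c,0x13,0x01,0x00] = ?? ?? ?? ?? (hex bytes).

MEM[0x0c,0x13,0x01,0x00] = df d7 df 64

[0] 0x17->0x0f len=4 : f3 82 bd e1
[1] 0x08->0x0e len=6 : a4 0d 78 a6 b8 d7
[2] 0x0a->0x1a len=3 : 78 a6 b8
[3] 0x01->0x0b len=8 : 64 df 8e 18 48 d7 5f a4
[4] 0x0b->0x00 len=4 : 64 df 8e 18
query mem[0x0c]=0xdf, mem[0x13]=0xd7, mem[0x01]=0xdf, mem[0x00]=0x64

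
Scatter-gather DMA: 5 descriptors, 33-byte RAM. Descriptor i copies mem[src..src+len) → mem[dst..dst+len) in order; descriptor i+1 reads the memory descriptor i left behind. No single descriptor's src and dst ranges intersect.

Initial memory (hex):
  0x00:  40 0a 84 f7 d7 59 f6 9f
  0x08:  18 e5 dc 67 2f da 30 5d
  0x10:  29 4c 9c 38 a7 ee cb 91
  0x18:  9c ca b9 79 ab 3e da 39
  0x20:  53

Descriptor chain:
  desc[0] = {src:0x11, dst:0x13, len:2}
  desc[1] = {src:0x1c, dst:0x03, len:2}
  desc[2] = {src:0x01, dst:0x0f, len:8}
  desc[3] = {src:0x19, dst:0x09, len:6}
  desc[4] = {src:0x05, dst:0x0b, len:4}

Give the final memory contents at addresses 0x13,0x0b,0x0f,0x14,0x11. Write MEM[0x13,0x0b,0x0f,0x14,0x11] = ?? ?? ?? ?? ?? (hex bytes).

#0 dst[0x13+2] := {0x4c,0x9c}
#1 dst[0x03+2] := {0xab,0x3e}
#2 dst[0x0f+8] := {0x0a,0x84,0xab,0x3e,0x59,0xf6,0x9f,0x18}
#3 dst[0x09+6] := {0xca,0xb9,0x79,0xab,0x3e,0xda}
#4 dst[0x0b+4] := {0x59,0xf6,0x9f,0x18}
query mem[0x13]=0x59, mem[0x0b]=0x59, mem[0x0f]=0x0a, mem[0x14]=0xf6, mem[0x11]=0xab

MEM[0x13,0x0b,0x0f,0x14,0x11] = 59 59 0a f6 ab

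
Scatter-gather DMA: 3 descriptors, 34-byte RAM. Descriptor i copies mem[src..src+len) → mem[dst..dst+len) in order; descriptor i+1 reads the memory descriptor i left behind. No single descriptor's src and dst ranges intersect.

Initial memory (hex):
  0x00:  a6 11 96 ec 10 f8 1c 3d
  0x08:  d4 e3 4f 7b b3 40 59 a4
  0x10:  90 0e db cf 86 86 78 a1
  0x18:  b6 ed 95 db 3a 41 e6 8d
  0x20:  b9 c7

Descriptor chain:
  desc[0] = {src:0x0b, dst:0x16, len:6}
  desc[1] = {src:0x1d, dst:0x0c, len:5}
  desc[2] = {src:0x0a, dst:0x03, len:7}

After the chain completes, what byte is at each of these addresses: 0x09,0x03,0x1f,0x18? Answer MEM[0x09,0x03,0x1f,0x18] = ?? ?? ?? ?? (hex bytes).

  after D0: wrote 6B at 0x16 = 7bb34059a490
  after D1: wrote 5B at 0x0c = 41e68db9c7
  after D2: wrote 7B at 0x03 = 4f7b41e68db9c7
query mem[0x09]=0xc7, mem[0x03]=0x4f, mem[0x1f]=0x8d, mem[0x18]=0x40

MEM[0x09,0x03,0x1f,0x18] = c7 4f 8d 40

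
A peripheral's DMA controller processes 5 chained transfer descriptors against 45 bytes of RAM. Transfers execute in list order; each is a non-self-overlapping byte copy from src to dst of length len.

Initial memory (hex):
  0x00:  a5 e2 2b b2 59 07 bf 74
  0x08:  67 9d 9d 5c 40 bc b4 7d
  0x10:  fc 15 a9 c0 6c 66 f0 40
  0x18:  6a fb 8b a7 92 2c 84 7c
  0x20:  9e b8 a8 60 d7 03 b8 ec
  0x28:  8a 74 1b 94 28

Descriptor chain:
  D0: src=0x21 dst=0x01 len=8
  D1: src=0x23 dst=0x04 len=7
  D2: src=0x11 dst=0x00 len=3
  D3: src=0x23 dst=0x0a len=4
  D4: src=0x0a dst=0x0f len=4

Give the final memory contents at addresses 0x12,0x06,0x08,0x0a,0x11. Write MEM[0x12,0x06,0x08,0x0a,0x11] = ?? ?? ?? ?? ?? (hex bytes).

MEM[0x12,0x06,0x08,0x0a,0x11] = b8 03 ec 60 03

D0: mem[0x01..0x08] <- [b8 a8 60 d7 03 b8 ec 8a]
D1: mem[0x04..0x0a] <- [60 d7 03 b8 ec 8a 74]
D2: mem[0x00..0x02] <- [15 a9 c0]
D3: mem[0x0a..0x0d] <- [60 d7 03 b8]
D4: mem[0x0f..0x12] <- [60 d7 03 b8]
query mem[0x12]=0xb8, mem[0x06]=0x03, mem[0x08]=0xec, mem[0x0a]=0x60, mem[0x11]=0x03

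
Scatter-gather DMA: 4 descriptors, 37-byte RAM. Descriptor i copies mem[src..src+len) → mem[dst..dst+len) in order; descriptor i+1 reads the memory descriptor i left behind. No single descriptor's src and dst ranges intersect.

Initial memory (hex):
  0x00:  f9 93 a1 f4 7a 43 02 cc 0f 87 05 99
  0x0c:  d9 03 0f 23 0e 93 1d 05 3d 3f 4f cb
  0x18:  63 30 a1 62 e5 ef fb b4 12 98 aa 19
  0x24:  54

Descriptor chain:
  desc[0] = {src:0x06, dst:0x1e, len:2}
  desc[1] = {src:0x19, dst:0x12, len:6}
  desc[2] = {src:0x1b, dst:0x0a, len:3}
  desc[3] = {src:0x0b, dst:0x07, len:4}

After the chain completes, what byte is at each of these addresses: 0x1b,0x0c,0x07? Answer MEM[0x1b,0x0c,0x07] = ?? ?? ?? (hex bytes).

MEM[0x1b,0x0c,0x07] = 62 ef e5

D0: mem[0x1e..0x1f] <- [02 cc]
D1: mem[0x12..0x17] <- [30 a1 62 e5 ef 02]
D2: mem[0x0a..0x0c] <- [62 e5 ef]
D3: mem[0x07..0x0a] <- [e5 ef 03 0f]
query mem[0x1b]=0x62, mem[0x0c]=0xef, mem[0x07]=0xe5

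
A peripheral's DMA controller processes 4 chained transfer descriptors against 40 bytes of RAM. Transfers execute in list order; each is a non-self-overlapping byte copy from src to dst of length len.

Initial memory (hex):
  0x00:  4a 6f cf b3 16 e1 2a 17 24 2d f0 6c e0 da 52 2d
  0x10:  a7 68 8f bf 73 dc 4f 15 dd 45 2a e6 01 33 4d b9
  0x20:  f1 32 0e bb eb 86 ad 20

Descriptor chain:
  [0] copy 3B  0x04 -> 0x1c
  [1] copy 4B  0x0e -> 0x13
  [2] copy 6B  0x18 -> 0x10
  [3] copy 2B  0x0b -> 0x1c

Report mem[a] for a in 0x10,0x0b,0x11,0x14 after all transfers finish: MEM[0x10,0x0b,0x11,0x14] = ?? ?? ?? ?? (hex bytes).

MEM[0x10,0x0b,0x11,0x14] = dd 6c 45 16

[0] 0x04->0x1c len=3 : 16 e1 2a
[1] 0x0e->0x13 len=4 : 52 2d a7 68
[2] 0x18->0x10 len=6 : dd 45 2a e6 16 e1
[3] 0x0b->0x1c len=2 : 6c e0
query mem[0x10]=0xdd, mem[0x0b]=0x6c, mem[0x11]=0x45, mem[0x14]=0x16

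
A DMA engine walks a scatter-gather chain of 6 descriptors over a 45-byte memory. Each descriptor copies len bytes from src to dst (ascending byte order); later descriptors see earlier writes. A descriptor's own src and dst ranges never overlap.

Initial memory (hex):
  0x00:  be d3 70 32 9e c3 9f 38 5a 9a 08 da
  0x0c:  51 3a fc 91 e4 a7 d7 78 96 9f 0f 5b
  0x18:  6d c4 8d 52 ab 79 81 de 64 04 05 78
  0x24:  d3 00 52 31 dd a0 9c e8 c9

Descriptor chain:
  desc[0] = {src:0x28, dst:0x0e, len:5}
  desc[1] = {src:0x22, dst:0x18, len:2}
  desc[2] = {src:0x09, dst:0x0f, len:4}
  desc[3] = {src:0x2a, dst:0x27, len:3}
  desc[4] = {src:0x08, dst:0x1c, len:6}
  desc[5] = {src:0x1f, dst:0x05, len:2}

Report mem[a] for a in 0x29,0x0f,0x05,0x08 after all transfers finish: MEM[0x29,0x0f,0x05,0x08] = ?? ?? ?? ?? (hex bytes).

[0] 0x28->0x0e len=5 : dd a0 9c e8 c9
[1] 0x22->0x18 len=2 : 05 78
[2] 0x09->0x0f len=4 : 9a 08 da 51
[3] 0x2a->0x27 len=3 : 9c e8 c9
[4] 0x08->0x1c len=6 : 5a 9a 08 da 51 3a
[5] 0x1f->0x05 len=2 : da 51
query mem[0x29]=0xc9, mem[0x0f]=0x9a, mem[0x05]=0xda, mem[0x08]=0x5a

MEM[0x29,0x0f,0x05,0x08] = c9 9a da 5a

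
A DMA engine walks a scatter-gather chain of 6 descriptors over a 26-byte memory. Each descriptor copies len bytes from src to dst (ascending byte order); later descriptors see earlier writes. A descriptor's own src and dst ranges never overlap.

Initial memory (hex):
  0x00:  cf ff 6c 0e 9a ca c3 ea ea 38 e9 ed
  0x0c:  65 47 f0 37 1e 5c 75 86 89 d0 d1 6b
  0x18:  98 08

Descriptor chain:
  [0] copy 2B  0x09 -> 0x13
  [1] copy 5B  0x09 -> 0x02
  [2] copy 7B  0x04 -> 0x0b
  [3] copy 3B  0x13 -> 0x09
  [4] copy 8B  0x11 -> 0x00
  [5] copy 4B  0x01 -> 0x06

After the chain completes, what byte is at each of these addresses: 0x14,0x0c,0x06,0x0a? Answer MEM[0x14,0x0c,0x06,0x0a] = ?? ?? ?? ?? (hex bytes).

MEM[0x14,0x0c,0x06,0x0a] = e9 65 75 e9

#0 dst[0x13+2] := {0x38,0xe9}
#1 dst[0x02+5] := {0x38,0xe9,0xed,0x65,0x47}
#2 dst[0x0b+7] := {0xed,0x65,0x47,0xea,0xea,0x38,0xe9}
#3 dst[0x09+3] := {0x38,0xe9,0xd0}
#4 dst[0x00+8] := {0xe9,0x75,0x38,0xe9,0xd0,0xd1,0x6b,0x98}
#5 dst[0x06+4] := {0x75,0x38,0xe9,0xd0}
query mem[0x14]=0xe9, mem[0x0c]=0x65, mem[0x06]=0x75, mem[0x0a]=0xe9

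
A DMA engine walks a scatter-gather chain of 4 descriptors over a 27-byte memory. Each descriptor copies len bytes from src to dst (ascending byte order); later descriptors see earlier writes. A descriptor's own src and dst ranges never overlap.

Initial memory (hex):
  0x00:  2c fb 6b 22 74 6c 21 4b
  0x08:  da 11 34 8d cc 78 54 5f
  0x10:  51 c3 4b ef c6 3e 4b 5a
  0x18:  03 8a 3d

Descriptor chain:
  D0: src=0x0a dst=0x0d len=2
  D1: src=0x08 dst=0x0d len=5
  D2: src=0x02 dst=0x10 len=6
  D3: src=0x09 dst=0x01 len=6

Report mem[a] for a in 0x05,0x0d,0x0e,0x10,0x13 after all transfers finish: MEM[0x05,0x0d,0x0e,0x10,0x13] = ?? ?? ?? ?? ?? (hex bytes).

MEM[0x05,0x0d,0x0e,0x10,0x13] = da da 11 6b 6c

#0 dst[0x0d+2] := {0x34,0x8d}
#1 dst[0x0d+5] := {0xda,0x11,0x34,0x8d,0xcc}
#2 dst[0x10+6] := {0x6b,0x22,0x74,0x6c,0x21,0x4b}
#3 dst[0x01+6] := {0x11,0x34,0x8d,0xcc,0xda,0x11}
query mem[0x05]=0xda, mem[0x0d]=0xda, mem[0x0e]=0x11, mem[0x10]=0x6b, mem[0x13]=0x6c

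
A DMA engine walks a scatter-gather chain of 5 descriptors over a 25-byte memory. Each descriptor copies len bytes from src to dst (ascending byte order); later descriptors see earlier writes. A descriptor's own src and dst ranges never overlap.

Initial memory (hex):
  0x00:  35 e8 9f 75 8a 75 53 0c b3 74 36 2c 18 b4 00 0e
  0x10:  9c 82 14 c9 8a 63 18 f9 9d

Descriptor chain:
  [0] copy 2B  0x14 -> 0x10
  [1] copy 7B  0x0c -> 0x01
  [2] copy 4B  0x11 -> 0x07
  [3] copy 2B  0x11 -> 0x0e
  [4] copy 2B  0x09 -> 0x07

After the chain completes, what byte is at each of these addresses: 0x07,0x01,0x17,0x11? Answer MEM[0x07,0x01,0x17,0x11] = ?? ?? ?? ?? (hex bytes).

MEM[0x07,0x01,0x17,0x11] = c9 18 f9 63

D0: mem[0x10..0x11] <- [8a 63]
D1: mem[0x01..0x07] <- [18 b4 00 0e 8a 63 14]
D2: mem[0x07..0x0a] <- [63 14 c9 8a]
D3: mem[0x0e..0x0f] <- [63 14]
D4: mem[0x07..0x08] <- [c9 8a]
query mem[0x07]=0xc9, mem[0x01]=0x18, mem[0x17]=0xf9, mem[0x11]=0x63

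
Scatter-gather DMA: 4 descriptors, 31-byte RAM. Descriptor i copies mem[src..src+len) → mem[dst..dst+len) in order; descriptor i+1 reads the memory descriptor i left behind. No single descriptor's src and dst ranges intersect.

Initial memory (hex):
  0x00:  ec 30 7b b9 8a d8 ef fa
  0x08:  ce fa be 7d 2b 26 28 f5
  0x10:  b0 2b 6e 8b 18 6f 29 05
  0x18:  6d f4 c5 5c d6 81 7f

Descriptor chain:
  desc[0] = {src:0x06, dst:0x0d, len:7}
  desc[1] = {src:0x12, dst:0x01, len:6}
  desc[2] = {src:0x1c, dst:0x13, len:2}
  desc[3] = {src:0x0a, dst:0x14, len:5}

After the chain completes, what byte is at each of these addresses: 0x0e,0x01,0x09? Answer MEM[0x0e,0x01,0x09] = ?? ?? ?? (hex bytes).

MEM[0x0e,0x01,0x09] = fa 7d fa

#0 dst[0x0d+7] := {0xef,0xfa,0xce,0xfa,0xbe,0x7d,0x2b}
#1 dst[0x01+6] := {0x7d,0x2b,0x18,0x6f,0x29,0x05}
#2 dst[0x13+2] := {0xd6,0x81}
#3 dst[0x14+5] := {0xbe,0x7d,0x2b,0xef,0xfa}
query mem[0x0e]=0xfa, mem[0x01]=0x7d, mem[0x09]=0xfa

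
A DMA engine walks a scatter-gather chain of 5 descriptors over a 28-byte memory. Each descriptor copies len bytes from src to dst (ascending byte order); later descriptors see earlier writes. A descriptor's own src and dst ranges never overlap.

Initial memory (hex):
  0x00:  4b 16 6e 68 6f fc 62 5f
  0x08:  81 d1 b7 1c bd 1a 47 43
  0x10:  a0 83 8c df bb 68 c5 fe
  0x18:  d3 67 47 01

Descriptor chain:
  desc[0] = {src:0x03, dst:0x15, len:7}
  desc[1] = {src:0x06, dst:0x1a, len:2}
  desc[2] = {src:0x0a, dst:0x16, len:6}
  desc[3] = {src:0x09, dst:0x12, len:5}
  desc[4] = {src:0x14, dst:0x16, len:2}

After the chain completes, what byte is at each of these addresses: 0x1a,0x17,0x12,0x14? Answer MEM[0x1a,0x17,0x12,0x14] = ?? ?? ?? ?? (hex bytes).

D0: mem[0x15..0x1b] <- [68 6f fc 62 5f 81 d1]
D1: mem[0x1a..0x1b] <- [62 5f]
D2: mem[0x16..0x1b] <- [b7 1c bd 1a 47 43]
D3: mem[0x12..0x16] <- [d1 b7 1c bd 1a]
D4: mem[0x16..0x17] <- [1c bd]
query mem[0x1a]=0x47, mem[0x17]=0xbd, mem[0x12]=0xd1, mem[0x14]=0x1c

MEM[0x1a,0x17,0x12,0x14] = 47 bd d1 1c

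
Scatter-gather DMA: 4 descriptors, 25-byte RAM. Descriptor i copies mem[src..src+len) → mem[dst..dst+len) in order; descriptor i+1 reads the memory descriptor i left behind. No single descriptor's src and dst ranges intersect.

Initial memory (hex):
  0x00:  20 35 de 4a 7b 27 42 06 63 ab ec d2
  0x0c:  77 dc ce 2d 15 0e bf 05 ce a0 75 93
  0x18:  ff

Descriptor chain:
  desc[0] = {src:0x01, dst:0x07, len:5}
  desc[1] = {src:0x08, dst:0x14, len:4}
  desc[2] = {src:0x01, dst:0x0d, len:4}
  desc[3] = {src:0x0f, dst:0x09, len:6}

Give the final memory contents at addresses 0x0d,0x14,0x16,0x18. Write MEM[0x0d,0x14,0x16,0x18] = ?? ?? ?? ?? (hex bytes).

MEM[0x0d,0x14,0x16,0x18] = 05 de 7b ff

[0] 0x01->0x07 len=5 : 35 de 4a 7b 27
[1] 0x08->0x14 len=4 : de 4a 7b 27
[2] 0x01->0x0d len=4 : 35 de 4a 7b
[3] 0x0f->0x09 len=6 : 4a 7b 0e bf 05 de
query mem[0x0d]=0x05, mem[0x14]=0xde, mem[0x16]=0x7b, mem[0x18]=0xff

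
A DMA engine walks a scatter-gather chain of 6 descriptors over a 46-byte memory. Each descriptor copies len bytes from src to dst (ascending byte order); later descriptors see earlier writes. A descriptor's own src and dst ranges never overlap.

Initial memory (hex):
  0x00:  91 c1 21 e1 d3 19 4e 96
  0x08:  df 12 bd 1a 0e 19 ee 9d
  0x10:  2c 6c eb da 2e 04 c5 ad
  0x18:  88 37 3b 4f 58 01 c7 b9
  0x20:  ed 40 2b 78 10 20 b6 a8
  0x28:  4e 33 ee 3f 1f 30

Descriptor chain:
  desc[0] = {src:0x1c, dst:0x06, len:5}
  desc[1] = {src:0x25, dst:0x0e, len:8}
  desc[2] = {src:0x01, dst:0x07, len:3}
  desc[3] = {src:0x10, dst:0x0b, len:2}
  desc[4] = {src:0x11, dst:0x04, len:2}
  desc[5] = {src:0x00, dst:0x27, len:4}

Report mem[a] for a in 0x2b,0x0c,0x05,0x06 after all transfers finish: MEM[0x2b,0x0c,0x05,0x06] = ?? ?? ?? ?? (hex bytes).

MEM[0x2b,0x0c,0x05,0x06] = 3f 4e 33 58

[0] 0x1c->0x06 len=5 : 58 01 c7 b9 ed
[1] 0x25->0x0e len=8 : 20 b6 a8 4e 33 ee 3f 1f
[2] 0x01->0x07 len=3 : c1 21 e1
[3] 0x10->0x0b len=2 : a8 4e
[4] 0x11->0x04 len=2 : 4e 33
[5] 0x00->0x27 len=4 : 91 c1 21 e1
query mem[0x2b]=0x3f, mem[0x0c]=0x4e, mem[0x05]=0x33, mem[0x06]=0x58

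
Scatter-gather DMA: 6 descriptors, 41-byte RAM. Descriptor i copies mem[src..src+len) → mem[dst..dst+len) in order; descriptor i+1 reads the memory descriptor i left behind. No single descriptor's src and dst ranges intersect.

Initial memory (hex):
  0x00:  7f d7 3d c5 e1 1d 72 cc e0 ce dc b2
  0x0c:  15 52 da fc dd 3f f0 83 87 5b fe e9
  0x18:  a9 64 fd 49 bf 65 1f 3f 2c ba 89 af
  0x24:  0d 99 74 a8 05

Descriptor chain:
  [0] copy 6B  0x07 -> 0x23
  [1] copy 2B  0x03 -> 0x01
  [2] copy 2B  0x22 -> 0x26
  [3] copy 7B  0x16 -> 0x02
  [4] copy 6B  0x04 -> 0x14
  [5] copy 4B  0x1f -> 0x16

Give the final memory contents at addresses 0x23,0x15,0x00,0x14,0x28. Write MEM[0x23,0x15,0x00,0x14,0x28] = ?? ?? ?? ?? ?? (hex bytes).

MEM[0x23,0x15,0x00,0x14,0x28] = cc 64 7f a9 15

D0: mem[0x23..0x28] <- [cc e0 ce dc b2 15]
D1: mem[0x01..0x02] <- [c5 e1]
D2: mem[0x26..0x27] <- [89 cc]
D3: mem[0x02..0x08] <- [fe e9 a9 64 fd 49 bf]
D4: mem[0x14..0x19] <- [a9 64 fd 49 bf ce]
D5: mem[0x16..0x19] <- [3f 2c ba 89]
query mem[0x23]=0xcc, mem[0x15]=0x64, mem[0x00]=0x7f, mem[0x14]=0xa9, mem[0x28]=0x15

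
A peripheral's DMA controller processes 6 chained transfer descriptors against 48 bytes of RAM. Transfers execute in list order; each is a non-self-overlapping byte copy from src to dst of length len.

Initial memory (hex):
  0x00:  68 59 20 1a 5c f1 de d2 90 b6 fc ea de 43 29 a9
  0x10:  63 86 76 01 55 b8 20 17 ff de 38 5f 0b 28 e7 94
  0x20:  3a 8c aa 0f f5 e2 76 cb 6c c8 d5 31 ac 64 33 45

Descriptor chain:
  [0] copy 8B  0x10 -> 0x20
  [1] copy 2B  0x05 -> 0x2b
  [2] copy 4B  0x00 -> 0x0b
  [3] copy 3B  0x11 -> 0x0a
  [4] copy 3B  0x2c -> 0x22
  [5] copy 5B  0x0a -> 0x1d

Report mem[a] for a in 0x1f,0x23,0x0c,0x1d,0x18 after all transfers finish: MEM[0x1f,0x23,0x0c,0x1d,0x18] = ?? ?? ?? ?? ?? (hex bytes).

[0] 0x10->0x20 len=8 : 63 86 76 01 55 b8 20 17
[1] 0x05->0x2b len=2 : f1 de
[2] 0x00->0x0b len=4 : 68 59 20 1a
[3] 0x11->0x0a len=3 : 86 76 01
[4] 0x2c->0x22 len=3 : de 64 33
[5] 0x0a->0x1d len=5 : 86 76 01 20 1a
query mem[0x1f]=0x01, mem[0x23]=0x64, mem[0x0c]=0x01, mem[0x1d]=0x86, mem[0x18]=0xff

MEM[0x1f,0x23,0x0c,0x1d,0x18] = 01 64 01 86 ff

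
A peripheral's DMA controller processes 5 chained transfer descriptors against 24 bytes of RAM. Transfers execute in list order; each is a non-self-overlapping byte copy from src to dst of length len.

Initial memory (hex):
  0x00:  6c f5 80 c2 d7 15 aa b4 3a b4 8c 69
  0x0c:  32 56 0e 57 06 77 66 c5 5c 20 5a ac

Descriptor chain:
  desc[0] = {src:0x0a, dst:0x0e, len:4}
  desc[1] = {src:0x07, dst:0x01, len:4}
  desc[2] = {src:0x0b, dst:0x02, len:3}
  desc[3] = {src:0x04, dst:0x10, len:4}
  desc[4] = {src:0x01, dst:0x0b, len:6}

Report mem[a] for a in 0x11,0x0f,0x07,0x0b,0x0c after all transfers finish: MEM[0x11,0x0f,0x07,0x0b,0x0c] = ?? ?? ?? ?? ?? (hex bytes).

[0] 0x0a->0x0e len=4 : 8c 69 32 56
[1] 0x07->0x01 len=4 : b4 3a b4 8c
[2] 0x0b->0x02 len=3 : 69 32 56
[3] 0x04->0x10 len=4 : 56 15 aa b4
[4] 0x01->0x0b len=6 : b4 69 32 56 15 aa
query mem[0x11]=0x15, mem[0x0f]=0x15, mem[0x07]=0xb4, mem[0x0b]=0xb4, mem[0x0c]=0x69

MEM[0x11,0x0f,0x07,0x0b,0x0c] = 15 15 b4 b4 69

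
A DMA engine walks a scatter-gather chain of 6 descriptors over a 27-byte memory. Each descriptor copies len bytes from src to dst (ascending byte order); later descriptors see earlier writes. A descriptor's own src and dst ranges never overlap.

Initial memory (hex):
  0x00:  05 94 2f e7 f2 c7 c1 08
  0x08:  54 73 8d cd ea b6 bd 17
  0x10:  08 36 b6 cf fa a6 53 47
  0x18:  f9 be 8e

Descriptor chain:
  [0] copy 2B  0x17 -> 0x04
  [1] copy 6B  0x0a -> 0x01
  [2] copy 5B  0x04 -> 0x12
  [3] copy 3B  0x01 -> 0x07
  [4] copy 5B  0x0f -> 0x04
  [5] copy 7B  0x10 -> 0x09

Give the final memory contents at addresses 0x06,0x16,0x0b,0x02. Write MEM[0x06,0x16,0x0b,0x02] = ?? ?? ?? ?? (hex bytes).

MEM[0x06,0x16,0x0b,0x02] = 36 54 b6 cd

D0: mem[0x04..0x05] <- [47 f9]
D1: mem[0x01..0x06] <- [8d cd ea b6 bd 17]
D2: mem[0x12..0x16] <- [b6 bd 17 08 54]
D3: mem[0x07..0x09] <- [8d cd ea]
D4: mem[0x04..0x08] <- [17 08 36 b6 bd]
D5: mem[0x09..0x0f] <- [08 36 b6 bd 17 08 54]
query mem[0x06]=0x36, mem[0x16]=0x54, mem[0x0b]=0xb6, mem[0x02]=0xcd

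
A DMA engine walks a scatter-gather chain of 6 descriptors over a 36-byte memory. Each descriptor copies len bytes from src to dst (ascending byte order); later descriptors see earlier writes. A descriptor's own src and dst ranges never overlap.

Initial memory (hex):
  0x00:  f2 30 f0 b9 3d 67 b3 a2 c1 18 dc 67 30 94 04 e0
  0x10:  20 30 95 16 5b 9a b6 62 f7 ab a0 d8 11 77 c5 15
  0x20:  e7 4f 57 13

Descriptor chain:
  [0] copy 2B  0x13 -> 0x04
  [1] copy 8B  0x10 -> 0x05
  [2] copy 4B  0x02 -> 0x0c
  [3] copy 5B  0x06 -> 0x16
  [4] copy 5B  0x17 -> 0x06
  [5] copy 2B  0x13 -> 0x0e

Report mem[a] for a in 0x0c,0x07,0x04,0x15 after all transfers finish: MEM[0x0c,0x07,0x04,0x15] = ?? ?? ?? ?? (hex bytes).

[0] 0x13->0x04 len=2 : 16 5b
[1] 0x10->0x05 len=8 : 20 30 95 16 5b 9a b6 62
[2] 0x02->0x0c len=4 : f0 b9 16 20
[3] 0x06->0x16 len=5 : 30 95 16 5b 9a
[4] 0x17->0x06 len=5 : 95 16 5b 9a d8
[5] 0x13->0x0e len=2 : 16 5b
query mem[0x0c]=0xf0, mem[0x07]=0x16, mem[0x04]=0x16, mem[0x15]=0x9a

MEM[0x0c,0x07,0x04,0x15] = f0 16 16 9a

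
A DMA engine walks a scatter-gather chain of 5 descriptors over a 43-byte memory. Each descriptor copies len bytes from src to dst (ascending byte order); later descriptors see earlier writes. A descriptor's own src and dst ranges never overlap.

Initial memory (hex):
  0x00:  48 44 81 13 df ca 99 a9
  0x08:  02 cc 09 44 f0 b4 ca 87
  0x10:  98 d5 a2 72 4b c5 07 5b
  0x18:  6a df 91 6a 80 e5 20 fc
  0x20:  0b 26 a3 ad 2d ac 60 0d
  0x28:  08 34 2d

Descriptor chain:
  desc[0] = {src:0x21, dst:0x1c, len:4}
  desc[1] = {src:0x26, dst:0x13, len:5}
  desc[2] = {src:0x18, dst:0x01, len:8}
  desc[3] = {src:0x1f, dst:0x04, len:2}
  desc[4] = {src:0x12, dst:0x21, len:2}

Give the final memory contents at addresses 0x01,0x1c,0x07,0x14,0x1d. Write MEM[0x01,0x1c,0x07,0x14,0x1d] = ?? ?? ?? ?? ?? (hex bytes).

MEM[0x01,0x1c,0x07,0x14,0x1d] = 6a 26 ad 0d a3

  after D0: wrote 4B at 0x1c = 26a3ad2d
  after D1: wrote 5B at 0x13 = 600d08342d
  after D2: wrote 8B at 0x01 = 6adf916a26a3ad2d
  after D3: wrote 2B at 0x04 = 2d0b
  after D4: wrote 2B at 0x21 = a260
query mem[0x01]=0x6a, mem[0x1c]=0x26, mem[0x07]=0xad, mem[0x14]=0x0d, mem[0x1d]=0xa3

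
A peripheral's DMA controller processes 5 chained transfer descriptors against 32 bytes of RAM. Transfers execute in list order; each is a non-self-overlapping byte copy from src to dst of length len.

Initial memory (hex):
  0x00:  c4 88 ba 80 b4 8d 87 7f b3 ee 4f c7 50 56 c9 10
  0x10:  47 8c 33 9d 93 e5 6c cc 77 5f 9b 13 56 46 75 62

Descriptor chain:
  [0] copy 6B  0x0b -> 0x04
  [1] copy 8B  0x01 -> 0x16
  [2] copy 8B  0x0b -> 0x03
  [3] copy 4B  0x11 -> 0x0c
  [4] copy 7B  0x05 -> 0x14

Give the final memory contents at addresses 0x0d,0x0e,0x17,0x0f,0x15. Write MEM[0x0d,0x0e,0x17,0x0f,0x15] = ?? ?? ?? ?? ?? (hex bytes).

MEM[0x0d,0x0e,0x17,0x0f,0x15] = 33 9d 47 93 c9

[0] 0x0b->0x04 len=6 : c7 50 56 c9 10 47
[1] 0x01->0x16 len=8 : 88 ba 80 c7 50 56 c9 10
[2] 0x0b->0x03 len=8 : c7 50 56 c9 10 47 8c 33
[3] 0x11->0x0c len=4 : 8c 33 9d 93
[4] 0x05->0x14 len=7 : 56 c9 10 47 8c 33 c7
query mem[0x0d]=0x33, mem[0x0e]=0x9d, mem[0x17]=0x47, mem[0x0f]=0x93, mem[0x15]=0xc9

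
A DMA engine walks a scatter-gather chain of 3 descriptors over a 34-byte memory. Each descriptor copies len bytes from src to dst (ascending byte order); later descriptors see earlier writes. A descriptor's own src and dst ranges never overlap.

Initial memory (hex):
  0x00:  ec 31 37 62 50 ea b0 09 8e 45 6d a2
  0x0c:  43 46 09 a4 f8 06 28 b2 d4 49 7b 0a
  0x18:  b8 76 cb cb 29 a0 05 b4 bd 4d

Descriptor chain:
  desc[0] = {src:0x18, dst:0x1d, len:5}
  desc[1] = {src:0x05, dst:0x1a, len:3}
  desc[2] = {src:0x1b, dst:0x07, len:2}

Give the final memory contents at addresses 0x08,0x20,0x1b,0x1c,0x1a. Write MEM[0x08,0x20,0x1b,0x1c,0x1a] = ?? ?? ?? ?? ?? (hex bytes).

D0: mem[0x1d..0x21] <- [b8 76 cb cb 29]
D1: mem[0x1a..0x1c] <- [ea b0 09]
D2: mem[0x07..0x08] <- [b0 09]
query mem[0x08]=0x09, mem[0x20]=0xcb, mem[0x1b]=0xb0, mem[0x1c]=0x09, mem[0x1a]=0xea

MEM[0x08,0x20,0x1b,0x1c,0x1a] = 09 cb b0 09 ea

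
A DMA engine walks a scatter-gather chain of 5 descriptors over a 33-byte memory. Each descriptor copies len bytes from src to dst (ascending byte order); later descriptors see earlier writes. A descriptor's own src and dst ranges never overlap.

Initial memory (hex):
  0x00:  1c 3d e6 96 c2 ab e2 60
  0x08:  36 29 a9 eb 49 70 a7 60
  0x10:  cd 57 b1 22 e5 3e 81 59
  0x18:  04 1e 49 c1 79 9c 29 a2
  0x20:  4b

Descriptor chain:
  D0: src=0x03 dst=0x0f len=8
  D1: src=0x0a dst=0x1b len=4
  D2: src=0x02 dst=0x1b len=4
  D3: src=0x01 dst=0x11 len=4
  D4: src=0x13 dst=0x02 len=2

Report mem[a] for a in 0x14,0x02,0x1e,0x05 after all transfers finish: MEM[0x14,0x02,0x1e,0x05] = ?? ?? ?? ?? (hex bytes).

  after D0: wrote 8B at 0x0f = 96c2abe2603629a9
  after D1: wrote 4B at 0x1b = a9eb4970
  after D2: wrote 4B at 0x1b = e696c2ab
  after D3: wrote 4B at 0x11 = 3de696c2
  after D4: wrote 2B at 0x02 = 96c2
query mem[0x14]=0xc2, mem[0x02]=0x96, mem[0x1e]=0xab, mem[0x05]=0xab

MEM[0x14,0x02,0x1e,0x05] = c2 96 ab ab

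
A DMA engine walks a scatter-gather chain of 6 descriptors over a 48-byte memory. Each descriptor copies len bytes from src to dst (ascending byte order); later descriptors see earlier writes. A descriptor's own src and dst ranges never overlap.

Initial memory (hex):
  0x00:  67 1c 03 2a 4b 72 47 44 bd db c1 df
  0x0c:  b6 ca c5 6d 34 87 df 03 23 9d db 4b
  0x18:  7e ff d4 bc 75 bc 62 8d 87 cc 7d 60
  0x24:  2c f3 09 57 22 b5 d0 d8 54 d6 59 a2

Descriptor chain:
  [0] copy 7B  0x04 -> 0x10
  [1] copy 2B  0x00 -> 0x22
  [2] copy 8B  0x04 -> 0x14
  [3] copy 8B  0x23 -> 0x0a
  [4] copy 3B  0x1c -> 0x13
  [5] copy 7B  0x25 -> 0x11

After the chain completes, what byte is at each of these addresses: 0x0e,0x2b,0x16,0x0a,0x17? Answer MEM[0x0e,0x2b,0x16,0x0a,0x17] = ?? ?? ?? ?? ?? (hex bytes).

  after D0: wrote 7B at 0x10 = 4b724744bddbc1
  after D1: wrote 2B at 0x22 = 671c
  after D2: wrote 8B at 0x14 = 4b724744bddbc1df
  after D3: wrote 8B at 0x0a = 1c2cf3095722b5d0
  after D4: wrote 3B at 0x13 = 75bc62
  after D5: wrote 7B at 0x11 = f3095722b5d0d8
query mem[0x0e]=0x57, mem[0x2b]=0xd8, mem[0x16]=0xd0, mem[0x0a]=0x1c, mem[0x17]=0xd8

MEM[0x0e,0x2b,0x16,0x0a,0x17] = 57 d8 d0 1c d8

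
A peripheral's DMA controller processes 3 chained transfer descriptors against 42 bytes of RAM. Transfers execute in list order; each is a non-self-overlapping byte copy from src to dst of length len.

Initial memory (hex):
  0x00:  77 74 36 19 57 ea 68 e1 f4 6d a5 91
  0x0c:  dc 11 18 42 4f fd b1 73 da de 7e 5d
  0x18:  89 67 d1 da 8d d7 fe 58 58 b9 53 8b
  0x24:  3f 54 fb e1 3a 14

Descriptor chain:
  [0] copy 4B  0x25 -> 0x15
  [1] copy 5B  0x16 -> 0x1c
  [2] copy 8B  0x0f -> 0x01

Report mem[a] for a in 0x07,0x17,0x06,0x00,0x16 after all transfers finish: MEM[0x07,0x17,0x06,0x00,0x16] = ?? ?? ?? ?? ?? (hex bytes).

#0 dst[0x15+4] := {0x54,0xfb,0xe1,0x3a}
#1 dst[0x1c+5] := {0xfb,0xe1,0x3a,0x67,0xd1}
#2 dst[0x01+8] := {0x42,0x4f,0xfd,0xb1,0x73,0xda,0x54,0xfb}
query mem[0x07]=0x54, mem[0x17]=0xe1, mem[0x06]=0xda, mem[0x00]=0x77, mem[0x16]=0xfb

MEM[0x07,0x17,0x06,0x00,0x16] = 54 e1 da 77 fb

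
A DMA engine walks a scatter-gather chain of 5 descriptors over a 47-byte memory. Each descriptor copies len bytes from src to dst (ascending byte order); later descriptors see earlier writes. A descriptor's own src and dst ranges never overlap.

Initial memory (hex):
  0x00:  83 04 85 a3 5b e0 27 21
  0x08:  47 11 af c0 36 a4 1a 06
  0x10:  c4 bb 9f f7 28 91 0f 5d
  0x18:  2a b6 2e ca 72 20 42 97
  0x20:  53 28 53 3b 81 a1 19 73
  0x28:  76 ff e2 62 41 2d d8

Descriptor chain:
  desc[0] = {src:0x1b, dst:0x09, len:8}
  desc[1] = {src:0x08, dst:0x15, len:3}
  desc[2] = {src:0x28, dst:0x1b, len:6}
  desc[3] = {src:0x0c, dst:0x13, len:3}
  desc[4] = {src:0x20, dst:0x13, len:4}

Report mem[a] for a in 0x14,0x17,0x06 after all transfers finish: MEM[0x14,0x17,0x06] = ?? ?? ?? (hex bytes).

#0 dst[0x09+8] := {0xca,0x72,0x20,0x42,0x97,0x53,0x28,0x53}
#1 dst[0x15+3] := {0x47,0xca,0x72}
#2 dst[0x1b+6] := {0x76,0xff,0xe2,0x62,0x41,0x2d}
#3 dst[0x13+3] := {0x42,0x97,0x53}
#4 dst[0x13+4] := {0x2d,0x28,0x53,0x3b}
query mem[0x14]=0x28, mem[0x17]=0x72, mem[0x06]=0x27

MEM[0x14,0x17,0x06] = 28 72 27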